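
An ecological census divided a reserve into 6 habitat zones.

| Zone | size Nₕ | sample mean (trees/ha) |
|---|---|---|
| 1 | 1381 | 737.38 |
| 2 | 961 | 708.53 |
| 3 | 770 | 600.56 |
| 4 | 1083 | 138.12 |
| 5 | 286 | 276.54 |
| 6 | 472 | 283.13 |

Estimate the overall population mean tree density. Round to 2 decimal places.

N = 4953; weights Wₕ = Nₕ/N = (0.2788, 0.1940, 0.1555, 0.2187, 0.0577, 0.0953).
x̄_st = Σ Wₕ·x̄ₕ = 0.2788·737.38 + 0.1940·708.53 + 0.1555·600.56 + 0.2187·138.12 + 0.0577·276.54 + 0.0953·283.13 ≈ 509.5825...
→ 509.58.

509.58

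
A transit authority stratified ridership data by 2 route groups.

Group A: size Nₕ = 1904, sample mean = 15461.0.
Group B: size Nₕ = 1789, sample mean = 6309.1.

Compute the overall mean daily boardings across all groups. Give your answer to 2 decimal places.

11027.55

N = 1904 + 1789 = 3693.
The stratified mean weights each stratum mean by its population share Nₕ/N.
Σ Nₕx̄ₕ = 1904·15461.0 + 1789·6309.1 = 29437744 + 11286979.9 = 40724723.9.
Divide by N: 40724723.9 / 3693 = 11027.5451... → 11027.55.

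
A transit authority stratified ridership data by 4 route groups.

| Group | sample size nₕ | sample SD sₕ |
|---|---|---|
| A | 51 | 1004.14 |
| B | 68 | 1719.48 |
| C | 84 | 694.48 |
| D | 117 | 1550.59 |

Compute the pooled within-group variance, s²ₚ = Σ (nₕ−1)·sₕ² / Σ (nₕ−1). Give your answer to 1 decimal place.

Degrees of freedom: 50 + 67 + 83 + 116 = 316.
Σ(nₕ−1)sₕ² = 50·1008297.1396 + 67·2956611.4704 + 83·482302.4704 + 116·2404329.3481 = 567441134.9196.
s²ₚ = 567441134.9196 / 316 = 1795699.794... → 1795699.8.

1795699.8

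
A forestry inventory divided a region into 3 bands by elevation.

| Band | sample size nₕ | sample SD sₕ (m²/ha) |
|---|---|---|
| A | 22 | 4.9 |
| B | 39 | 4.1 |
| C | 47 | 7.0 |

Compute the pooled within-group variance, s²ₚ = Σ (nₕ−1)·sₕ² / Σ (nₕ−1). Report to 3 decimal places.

32.352

A: (22−1)·4.9² = 21·24.01 = 504.21
B: (39−1)·4.1² = 38·16.81 = 638.78
C: (47−1)·7.0² = 46·49 = 2254
Numerator = 3396.99; denominator = Σ(nₕ−1) = 105.
s²ₚ = 3396.99/105 = 32.35229... → 32.352.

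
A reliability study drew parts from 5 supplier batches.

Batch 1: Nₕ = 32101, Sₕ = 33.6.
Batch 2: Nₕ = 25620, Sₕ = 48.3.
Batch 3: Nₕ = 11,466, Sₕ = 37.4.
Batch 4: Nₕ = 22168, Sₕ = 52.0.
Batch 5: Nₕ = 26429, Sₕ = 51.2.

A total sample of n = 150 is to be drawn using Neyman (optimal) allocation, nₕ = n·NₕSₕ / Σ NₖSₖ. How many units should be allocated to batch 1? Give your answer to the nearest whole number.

Σ NₕSₕ = 32101·33.6 + 25620·48.3 + 11466·37.4 + 22168·52.0 + 26429·51.2 = 5250768.8.
Share for 1: 1078593.6/5250768.8 = 0.20542.
n_1 = 150 × 0.20542 = 30.812... → 31.

31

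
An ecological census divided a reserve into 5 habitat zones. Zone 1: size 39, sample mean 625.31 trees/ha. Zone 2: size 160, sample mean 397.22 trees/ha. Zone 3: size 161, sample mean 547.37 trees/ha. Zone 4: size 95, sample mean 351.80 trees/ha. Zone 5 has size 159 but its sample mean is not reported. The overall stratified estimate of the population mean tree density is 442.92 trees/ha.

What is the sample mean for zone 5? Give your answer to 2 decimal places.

N = 39 + 160 + 161 + 95 + 159 = 614.
Overall total = μ·N = 442.92·614 = 271952.88.
Subtract the known strata: 39·625.31 + 160·397.22 + 161·547.37 + 95·351.80 = 209489.86.
Remaining total for zone 5: 271952.88 − 209489.86 = 62463.02.
Divide by its size: 62463.02 / 159 = 392.8492... → 392.85.

392.85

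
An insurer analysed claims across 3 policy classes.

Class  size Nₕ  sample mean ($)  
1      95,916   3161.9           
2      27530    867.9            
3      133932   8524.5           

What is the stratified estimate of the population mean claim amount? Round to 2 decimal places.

5707.07

x̄_st = (Σ Nₕx̄ₕ) / (Σ Nₕ) = (95916·3161.9 + 27530·867.9 + 133932·8524.5) / 257378
= 1468873421.4 / 257378 = 5707.0667... → 5707.07.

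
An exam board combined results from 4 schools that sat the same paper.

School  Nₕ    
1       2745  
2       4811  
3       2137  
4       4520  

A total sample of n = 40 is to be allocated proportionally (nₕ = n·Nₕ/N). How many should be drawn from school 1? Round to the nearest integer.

8

N = 2745 + 4811 + 2137 + 4520 = 14213.
n_1 = 40·2745/14213 = 7.725... → 8.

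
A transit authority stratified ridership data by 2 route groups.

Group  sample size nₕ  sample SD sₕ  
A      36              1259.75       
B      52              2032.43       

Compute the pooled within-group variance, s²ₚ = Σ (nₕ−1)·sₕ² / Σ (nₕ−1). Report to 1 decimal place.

3095503.6

A: (36−1)·1259.75² = 35·1586970.0625 = 55543952.1875
B: (52−1)·2032.43² = 51·4130771.7049 = 210669356.9499
Numerator = 266213309.1374; denominator = Σ(nₕ−1) = 86.
s²ₚ = 266213309.1374/86 = 3095503.595... → 3095503.6.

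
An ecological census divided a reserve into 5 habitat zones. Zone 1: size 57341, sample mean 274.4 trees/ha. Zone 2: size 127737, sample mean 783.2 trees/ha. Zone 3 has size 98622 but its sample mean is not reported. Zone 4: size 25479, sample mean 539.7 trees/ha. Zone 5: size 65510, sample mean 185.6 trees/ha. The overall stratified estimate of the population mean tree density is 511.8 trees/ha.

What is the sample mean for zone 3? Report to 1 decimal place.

N = 57341 + 127737 + 98622 + 25479 + 65510 = 374689.
Overall total = μ·N = 511.8·374689 = 191765830.2.
Subtract the known strata: 57341·274.4 + 127737·783.2 + 25479·539.7 + 65510·185.6 = 141687661.1.
Remaining total for zone 3: 191765830.2 − 141687661.1 = 50078169.1.
Divide by its size: 50078169.1 / 98622 = 507.779... → 507.8.

507.8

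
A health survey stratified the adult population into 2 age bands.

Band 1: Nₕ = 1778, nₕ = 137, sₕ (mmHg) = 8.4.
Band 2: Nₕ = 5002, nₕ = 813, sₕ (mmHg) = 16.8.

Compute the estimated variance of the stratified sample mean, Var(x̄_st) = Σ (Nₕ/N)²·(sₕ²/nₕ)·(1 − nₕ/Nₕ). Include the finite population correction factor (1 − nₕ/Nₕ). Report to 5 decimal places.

N = 6780; Wₕ = Nₕ/N.
band 1: (1778/6780)²·8.4²/137·(1 − 137/1778) = 0.03269030
band 2: (5002/6780)²·16.8²/813·(1 − 813/5002) = 0.15824233
Sum = 0.19093264 → 0.19093.

0.19093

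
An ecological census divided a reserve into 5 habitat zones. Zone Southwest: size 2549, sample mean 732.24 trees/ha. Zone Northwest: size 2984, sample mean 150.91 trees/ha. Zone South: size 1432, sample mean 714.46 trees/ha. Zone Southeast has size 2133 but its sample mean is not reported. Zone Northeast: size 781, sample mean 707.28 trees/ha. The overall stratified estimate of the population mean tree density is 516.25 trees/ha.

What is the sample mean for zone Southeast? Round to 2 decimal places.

566.22

N = 2549 + 2984 + 1432 + 2133 + 781 = 9879.
Overall total = μ·N = 516.25·9879 = 5100033.75.
Subtract the known strata: 2549·732.24 + 2984·150.91 + 1432·714.46 + 781·707.28 = 3892287.6.
Remaining total for zone Southeast: 5100033.75 − 3892287.6 = 1207746.15.
Divide by its size: 1207746.15 / 2133 = 566.2195... → 566.22.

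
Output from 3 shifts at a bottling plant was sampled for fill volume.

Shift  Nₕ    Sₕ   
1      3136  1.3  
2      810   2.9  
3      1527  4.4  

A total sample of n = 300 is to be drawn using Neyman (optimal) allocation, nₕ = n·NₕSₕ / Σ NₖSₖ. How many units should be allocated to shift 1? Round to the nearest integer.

1: NₕSₕ = 3136·1.3 = 4076.8
2: NₕSₕ = 810·2.9 = 2349
3: NₕSₕ = 1527·4.4 = 6718.8
Σ NₕSₕ = 13144.6.
n_1 = 300·4076.8/13144.6 = 93.045... → 93.

93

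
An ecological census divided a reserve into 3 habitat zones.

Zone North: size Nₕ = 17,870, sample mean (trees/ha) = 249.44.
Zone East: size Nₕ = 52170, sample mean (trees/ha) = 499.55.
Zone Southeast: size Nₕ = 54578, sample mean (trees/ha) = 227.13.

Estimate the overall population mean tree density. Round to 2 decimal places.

344.37

N = 17870 + 52170 + 54578 = 124618.
The stratified mean weights each stratum mean by its population share Nₕ/N.
Σ Nₕx̄ₕ = 17870·249.44 + 52170·499.55 + 54578·227.13 = 4457492.8 + 26061523.5 + 12396301.14 = 42915317.44.
Divide by N: 42915317.44 / 124618 = 344.3749... → 344.37.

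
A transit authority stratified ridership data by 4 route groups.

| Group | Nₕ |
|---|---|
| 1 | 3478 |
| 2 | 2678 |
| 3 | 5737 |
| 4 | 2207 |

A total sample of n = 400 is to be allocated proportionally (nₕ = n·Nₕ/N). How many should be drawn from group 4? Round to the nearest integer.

Share of group 4 = 2207/14100 = 0.15652.
Allocate 400 × 0.15652 = 62.610... → 63.

63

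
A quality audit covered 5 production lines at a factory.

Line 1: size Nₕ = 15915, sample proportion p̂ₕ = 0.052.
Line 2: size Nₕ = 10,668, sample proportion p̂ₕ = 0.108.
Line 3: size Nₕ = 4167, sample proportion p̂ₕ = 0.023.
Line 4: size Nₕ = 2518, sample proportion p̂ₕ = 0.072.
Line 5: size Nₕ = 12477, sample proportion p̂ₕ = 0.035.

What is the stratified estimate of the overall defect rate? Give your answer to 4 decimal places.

N = 15915 + 10668 + 4167 + 2518 + 12477 = 45745.
Overall proportion = Σ (Nₕ/N)·p̂ₕ.
Σ Nₕp̂ₕ = 827.58 + 1152.144 + 95.841 + 181.296 + 436.695 = 2693.556.
2693.556 / 45745 = 0.058882... → 0.0589.

0.0589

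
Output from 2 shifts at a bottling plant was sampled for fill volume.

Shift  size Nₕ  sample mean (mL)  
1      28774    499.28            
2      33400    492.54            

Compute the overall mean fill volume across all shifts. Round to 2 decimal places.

N = 62174; weights Wₕ = Nₕ/N = (0.4628, 0.5372).
x̄_st = Σ Wₕ·x̄ₕ = 0.4628·499.28 + 0.5372·492.54 ≈ 495.6593...
→ 495.66.

495.66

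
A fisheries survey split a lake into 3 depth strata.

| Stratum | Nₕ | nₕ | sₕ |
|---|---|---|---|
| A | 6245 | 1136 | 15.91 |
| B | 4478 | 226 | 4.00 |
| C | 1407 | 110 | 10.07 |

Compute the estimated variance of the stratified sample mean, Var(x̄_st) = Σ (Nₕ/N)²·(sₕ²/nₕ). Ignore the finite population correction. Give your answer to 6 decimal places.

0.081113

N = 12130; Wₕ = Nₕ/N.
stratum A: (6245/12130)²·15.91²/1136 = 0.059061614
stratum B: (4478/12130)²·4.00²/226 = 0.009648463
stratum C: (1407/12130)²·10.07²/110 = 0.012403174
Sum = 0.081113251 → 0.081113.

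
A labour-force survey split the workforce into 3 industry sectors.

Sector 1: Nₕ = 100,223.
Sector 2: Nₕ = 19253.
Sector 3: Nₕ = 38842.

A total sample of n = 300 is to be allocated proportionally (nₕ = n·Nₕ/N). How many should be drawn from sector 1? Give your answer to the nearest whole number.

190

N = 100223 + 19253 + 38842 = 158318.
n_1 = 300·100223/158318 = 189.915... → 190.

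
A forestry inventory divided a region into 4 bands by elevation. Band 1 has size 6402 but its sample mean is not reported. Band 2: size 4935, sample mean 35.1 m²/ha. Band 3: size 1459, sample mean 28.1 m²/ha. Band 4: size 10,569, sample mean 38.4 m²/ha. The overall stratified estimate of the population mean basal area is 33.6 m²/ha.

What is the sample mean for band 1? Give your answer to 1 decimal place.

N = 6402 + 4935 + 1459 + 10569 = 23365.
Overall total = μ·N = 33.6·23365 = 785064.
Subtract the known strata: 4935·35.1 + 1459·28.1 + 10569·38.4 = 620066.
Remaining total for band 1: 785064 − 620066 = 164998.
Divide by its size: 164998 / 6402 = 25.773... → 25.8.

25.8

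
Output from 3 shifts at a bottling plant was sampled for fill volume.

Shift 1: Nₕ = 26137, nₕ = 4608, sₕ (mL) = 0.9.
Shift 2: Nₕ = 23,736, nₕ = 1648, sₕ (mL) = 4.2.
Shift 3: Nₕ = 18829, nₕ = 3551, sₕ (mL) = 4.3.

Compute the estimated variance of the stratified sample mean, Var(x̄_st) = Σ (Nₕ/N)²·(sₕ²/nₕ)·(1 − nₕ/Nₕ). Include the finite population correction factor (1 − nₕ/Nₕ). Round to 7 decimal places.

0.0015273

N = 68702. Term for each stratum: Wₕ²sₕ²/nₕ·(1−nₕ/Nₕ).
Var(x̄_st) = 0.0000209562 + 0.0011889581 + 0.0003173520 = 0.0015272663 → 0.0015273.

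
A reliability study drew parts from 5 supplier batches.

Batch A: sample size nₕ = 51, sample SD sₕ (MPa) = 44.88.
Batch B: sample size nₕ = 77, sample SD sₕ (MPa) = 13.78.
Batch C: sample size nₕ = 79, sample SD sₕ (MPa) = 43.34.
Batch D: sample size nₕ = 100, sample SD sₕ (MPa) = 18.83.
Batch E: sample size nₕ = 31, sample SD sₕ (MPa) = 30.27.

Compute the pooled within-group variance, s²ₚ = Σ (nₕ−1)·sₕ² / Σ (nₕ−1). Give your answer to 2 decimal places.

A: (51−1)·44.88² = 50·2014.2144 = 100710.72
B: (77−1)·13.78² = 76·189.8884 = 14431.5184
C: (79−1)·43.34² = 78·1878.3556 = 146511.7368
D: (100−1)·18.83² = 99·354.5689 = 35102.3211
E: (31−1)·30.27² = 30·916.2729 = 27488.187
Numerator = 324244.4833; denominator = Σ(nₕ−1) = 333.
s²ₚ = 324244.4833/333 = 973.7072... → 973.71.

973.71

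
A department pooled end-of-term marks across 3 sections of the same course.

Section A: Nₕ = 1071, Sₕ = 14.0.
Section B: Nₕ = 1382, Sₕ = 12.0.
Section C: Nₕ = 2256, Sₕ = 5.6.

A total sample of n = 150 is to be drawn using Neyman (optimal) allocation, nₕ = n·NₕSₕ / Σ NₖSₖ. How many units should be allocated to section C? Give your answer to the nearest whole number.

Σ NₕSₕ = 1071·14.0 + 1382·12.0 + 2256·5.6 = 44211.6.
Share for C: 12633.6/44211.6 = 0.28575.
n_C = 150 × 0.28575 = 42.863... → 43.

43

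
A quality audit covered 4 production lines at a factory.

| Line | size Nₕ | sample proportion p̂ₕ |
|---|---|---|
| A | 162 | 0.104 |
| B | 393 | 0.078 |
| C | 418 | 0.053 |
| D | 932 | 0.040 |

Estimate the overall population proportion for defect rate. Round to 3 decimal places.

0.056

N = 162 + 393 + 418 + 932 = 1905.
Overall proportion = Σ (Nₕ/N)·p̂ₕ.
Σ Nₕp̂ₕ = 16.848 + 30.654 + 22.154 + 37.28 = 106.936.
106.936 / 1905 = 0.05613... → 0.056.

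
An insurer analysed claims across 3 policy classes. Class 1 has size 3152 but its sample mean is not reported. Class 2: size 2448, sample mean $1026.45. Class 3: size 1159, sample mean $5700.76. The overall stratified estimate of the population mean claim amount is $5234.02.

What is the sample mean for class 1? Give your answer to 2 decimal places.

8330.21

N = 3152 + 2448 + 1159 = 6759.
Overall total = μ·N = 5234.02·6759 = 35376741.18.
Subtract the known strata: 2448·1026.45 + 1159·5700.76 = 9119930.44.
Remaining total for class 1: 35376741.18 − 9119930.44 = 26256810.74.
Divide by its size: 26256810.74 / 3152 = 8330.2065... → 8330.21.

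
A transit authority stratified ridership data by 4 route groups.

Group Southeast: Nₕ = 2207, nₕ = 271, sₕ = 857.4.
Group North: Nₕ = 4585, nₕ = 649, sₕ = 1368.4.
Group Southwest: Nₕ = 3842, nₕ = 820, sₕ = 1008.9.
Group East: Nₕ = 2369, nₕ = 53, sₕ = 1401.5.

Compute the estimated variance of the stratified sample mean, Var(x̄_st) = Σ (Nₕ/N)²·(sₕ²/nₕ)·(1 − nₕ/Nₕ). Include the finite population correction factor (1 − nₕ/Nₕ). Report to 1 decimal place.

N = 13003; Wₕ = Nₕ/N.
group Southeast: (2207/13003)²·857.4²/271·(1 − 271/2207) = 68.5517
group North: (4585/13003)²·1368.4²/649·(1 − 649/4585) = 307.9560
group Southwest: (3842/13003)²·1008.9²/820·(1 − 820/3842) = 85.2407
group East: (2369/13003)²·1401.5²/53·(1 − 53/2369) = 1202.6156
Sum = 1664.3640 → 1664.4.

1664.4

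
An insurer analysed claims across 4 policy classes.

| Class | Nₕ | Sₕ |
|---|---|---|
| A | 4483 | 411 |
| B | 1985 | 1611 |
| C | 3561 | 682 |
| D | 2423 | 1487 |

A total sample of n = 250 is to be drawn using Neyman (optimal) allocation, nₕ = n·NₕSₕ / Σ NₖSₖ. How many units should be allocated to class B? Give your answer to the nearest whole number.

72

A: NₕSₕ = 4483·411 = 1842513
B: NₕSₕ = 1985·1611 = 3197835
C: NₕSₕ = 3561·682 = 2428602
D: NₕSₕ = 2423·1487 = 3603001
Σ NₕSₕ = 11071951.
n_B = 250·3197835/11071951 = 72.206... → 72.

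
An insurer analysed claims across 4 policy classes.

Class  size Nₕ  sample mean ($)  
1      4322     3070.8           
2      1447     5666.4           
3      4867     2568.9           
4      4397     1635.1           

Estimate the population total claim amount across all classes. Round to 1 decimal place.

1: 4322·3070.8 = 13271997.6
2: 1447·5666.4 = 8199280.8
3: 4867·2568.9 = 12502836.3
4: 4397·1635.1 = 7189534.7
τ̂ = Σ Nₕx̄ₕ = 41163649.4.

41163649.4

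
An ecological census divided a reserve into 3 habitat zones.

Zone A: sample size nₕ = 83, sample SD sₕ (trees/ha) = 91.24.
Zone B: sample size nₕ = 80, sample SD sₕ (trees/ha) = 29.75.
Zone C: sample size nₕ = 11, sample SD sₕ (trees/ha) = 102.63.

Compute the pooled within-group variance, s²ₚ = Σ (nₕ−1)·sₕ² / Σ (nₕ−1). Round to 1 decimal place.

5016.8

A: (83−1)·91.24² = 82·8324.7376 = 682628.4832
B: (80−1)·29.75² = 79·885.0625 = 69919.9375
C: (11−1)·102.63² = 10·10532.9169 = 105329.169
Numerator = 857877.5897; denominator = Σ(nₕ−1) = 171.
s²ₚ = 857877.5897/171 = 5016.828... → 5016.8.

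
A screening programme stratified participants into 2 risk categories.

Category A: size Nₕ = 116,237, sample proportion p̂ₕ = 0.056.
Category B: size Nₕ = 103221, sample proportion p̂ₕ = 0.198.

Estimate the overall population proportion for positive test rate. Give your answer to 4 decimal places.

Wₕ = Nₕ/N with N = 219458: 0.5297, 0.4703.
p̂_st = 0.5297·0.056 + 0.4703·0.198 ≈ 0.122789... → 0.1228.

0.1228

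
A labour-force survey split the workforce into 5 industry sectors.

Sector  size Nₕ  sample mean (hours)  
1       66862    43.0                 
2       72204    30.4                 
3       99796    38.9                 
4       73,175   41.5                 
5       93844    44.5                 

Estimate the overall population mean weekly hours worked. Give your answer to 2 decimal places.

N = 405881; weights Wₕ = Nₕ/N = (0.1647, 0.1779, 0.2459, 0.1803, 0.2312).
x̄_st = Σ Wₕ·x̄ₕ = 0.1647·43.0 + 0.1779·30.4 + 0.2459·38.9 + 0.1803·41.5 + 0.2312·44.5 ≈ 39.8268...
→ 39.83.

39.83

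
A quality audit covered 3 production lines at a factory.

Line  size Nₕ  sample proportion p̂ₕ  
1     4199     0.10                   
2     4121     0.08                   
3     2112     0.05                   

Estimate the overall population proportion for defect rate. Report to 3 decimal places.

N = 4199 + 4121 + 2112 = 10432.
Overall proportion = Σ (Nₕ/N)·p̂ₕ.
Σ Nₕp̂ₕ = 419.9 + 329.68 + 105.6 = 855.18.
855.18 / 10432 = 0.08198... → 0.082.

0.082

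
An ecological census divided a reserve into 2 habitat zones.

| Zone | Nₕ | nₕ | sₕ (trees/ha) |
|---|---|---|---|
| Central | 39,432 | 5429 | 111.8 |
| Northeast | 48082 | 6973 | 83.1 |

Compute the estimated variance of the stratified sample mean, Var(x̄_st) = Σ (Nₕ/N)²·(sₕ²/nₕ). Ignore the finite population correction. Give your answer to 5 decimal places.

0.76636

N = 87514; Wₕ = Nₕ/N.
zone Central: (39432/87514)²·111.8²/5429 = 0.46741894
zone Northeast: (48082/87514)²·83.1²/6973 = 0.29894573
Sum = 0.76636468 → 0.76636.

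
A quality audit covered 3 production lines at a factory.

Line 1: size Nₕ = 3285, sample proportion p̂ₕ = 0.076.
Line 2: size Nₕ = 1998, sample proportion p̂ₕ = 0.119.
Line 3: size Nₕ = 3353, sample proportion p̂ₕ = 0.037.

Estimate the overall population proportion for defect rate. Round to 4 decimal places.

Wₕ = Nₕ/N with N = 8636: 0.3804, 0.2314, 0.3883.
p̂_st = 0.3804·0.076 + 0.2314·0.119 + 0.3883·0.037 ≈ 0.070806... → 0.0708.

0.0708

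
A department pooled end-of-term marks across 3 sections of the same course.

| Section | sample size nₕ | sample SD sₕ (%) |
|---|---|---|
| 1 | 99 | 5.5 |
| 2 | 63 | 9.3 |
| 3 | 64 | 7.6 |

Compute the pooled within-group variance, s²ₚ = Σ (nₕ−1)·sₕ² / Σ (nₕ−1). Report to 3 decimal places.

53.658

1: (99−1)·5.5² = 98·30.25 = 2964.5
2: (63−1)·9.3² = 62·86.49 = 5362.38
3: (64−1)·7.6² = 63·57.76 = 3638.88
Numerator = 11965.76; denominator = Σ(nₕ−1) = 223.
s²ₚ = 11965.76/223 = 53.65812... → 53.658.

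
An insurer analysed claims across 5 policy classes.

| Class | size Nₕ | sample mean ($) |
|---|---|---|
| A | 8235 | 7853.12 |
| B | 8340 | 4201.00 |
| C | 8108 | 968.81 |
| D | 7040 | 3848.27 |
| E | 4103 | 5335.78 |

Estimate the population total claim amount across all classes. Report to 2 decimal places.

Population total = Σ Nₕ·x̄ₕ (each stratum's size times its mean).
8235·7853.12 + 8340·4201.00 + 8108·968.81 + 7040·3848.27 + 4103·5335.78 = 64670443.2 + 35036340 + 7855111.48 + 27091820.8 + 21892705.34 = 156546420.82.

156546420.82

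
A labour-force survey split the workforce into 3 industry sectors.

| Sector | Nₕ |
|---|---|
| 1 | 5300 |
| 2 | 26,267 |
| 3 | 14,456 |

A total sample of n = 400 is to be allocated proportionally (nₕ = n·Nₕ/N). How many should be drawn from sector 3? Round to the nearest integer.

126

N = 5300 + 26267 + 14456 = 46023.
n_3 = 400·14456/46023 = 125.642... → 126.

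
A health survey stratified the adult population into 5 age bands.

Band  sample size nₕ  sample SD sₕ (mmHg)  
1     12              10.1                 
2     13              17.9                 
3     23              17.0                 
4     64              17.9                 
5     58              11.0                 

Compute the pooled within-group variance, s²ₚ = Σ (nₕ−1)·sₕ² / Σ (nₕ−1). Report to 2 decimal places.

1: (12−1)·10.1² = 11·102.01 = 1122.11
2: (13−1)·17.9² = 12·320.41 = 3844.92
3: (23−1)·17.0² = 22·289 = 6358
4: (64−1)·17.9² = 63·320.41 = 20185.83
5: (58−1)·11.0² = 57·121 = 6897
Numerator = 38407.86; denominator = Σ(nₕ−1) = 165.
s²ₚ = 38407.86/165 = 232.7749... → 232.77.

232.77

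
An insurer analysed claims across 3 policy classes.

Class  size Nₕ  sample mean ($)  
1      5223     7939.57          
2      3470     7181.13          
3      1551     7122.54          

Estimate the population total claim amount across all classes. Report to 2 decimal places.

Estimate total by summing Nₕ·x̄ₕ over strata.
5223·7939.57 + 3470·7181.13 + 1551·7122.54 = 41468374.11 + 24918521.1 + 11047059.54 = 77433954.75.

77433954.75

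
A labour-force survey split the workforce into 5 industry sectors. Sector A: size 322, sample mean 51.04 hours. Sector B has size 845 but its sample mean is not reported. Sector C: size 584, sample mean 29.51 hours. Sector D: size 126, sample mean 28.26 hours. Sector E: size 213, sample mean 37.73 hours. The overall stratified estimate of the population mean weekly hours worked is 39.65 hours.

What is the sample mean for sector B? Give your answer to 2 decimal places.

44.50

Σ Nₕx̄ₕ = N·μ, so 845·x̄_B = 2090·39.65 − (322·51.04 + 584·29.51 + 126·28.26 + 213·37.73).
= 82868.5 − 45265.97 = 37602.53.
x̄_B = 37602.53 / 845 = 44.5000... → 44.50.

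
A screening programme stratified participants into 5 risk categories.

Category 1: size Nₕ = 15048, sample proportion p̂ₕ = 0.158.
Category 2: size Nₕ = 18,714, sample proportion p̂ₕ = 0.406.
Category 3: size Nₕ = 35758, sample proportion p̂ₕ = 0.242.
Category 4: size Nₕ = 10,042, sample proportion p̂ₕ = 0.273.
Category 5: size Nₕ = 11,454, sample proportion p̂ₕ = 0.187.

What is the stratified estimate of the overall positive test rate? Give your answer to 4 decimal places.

N = 15048 + 18714 + 35758 + 10042 + 11454 = 91016.
Overall proportion = Σ (Nₕ/N)·p̂ₕ.
Σ Nₕp̂ₕ = 2377.584 + 7597.884 + 8653.436 + 2741.466 + 2141.898 = 23512.268.
23512.268 / 91016 = 0.258331... → 0.2583.

0.2583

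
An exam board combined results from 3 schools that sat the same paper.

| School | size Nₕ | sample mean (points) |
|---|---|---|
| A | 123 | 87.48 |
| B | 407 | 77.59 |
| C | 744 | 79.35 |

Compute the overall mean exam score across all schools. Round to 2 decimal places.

79.57

N = 123 + 407 + 744 = 1274.
The stratified mean weights each stratum mean by its population share Nₕ/N.
Σ Nₕx̄ₕ = 123·87.48 + 407·77.59 + 744·79.35 = 10760.04 + 31579.13 + 59036.4 = 101375.57.
Divide by N: 101375.57 / 1274 = 79.5727... → 79.57.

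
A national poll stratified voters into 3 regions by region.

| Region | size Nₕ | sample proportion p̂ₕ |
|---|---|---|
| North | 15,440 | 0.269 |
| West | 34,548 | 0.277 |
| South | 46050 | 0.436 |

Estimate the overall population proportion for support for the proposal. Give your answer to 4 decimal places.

N = 15440 + 34548 + 46050 = 96038.
Overall proportion = Σ (Nₕ/N)·p̂ₕ.
Σ Nₕp̂ₕ = 4153.36 + 9569.796 + 20077.8 = 33800.956.
33800.956 / 96038 = 0.351954... → 0.3520.

0.3520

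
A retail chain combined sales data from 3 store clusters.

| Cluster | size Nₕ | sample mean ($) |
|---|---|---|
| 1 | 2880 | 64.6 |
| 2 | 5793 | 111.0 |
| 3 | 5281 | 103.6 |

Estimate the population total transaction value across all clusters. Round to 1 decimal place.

Population total = Σ Nₕ·x̄ₕ (each stratum's size times its mean).
2880·64.6 + 5793·111.0 + 5281·103.6 = 186048 + 643023 + 547111.6 = 1376182.6.

1376182.6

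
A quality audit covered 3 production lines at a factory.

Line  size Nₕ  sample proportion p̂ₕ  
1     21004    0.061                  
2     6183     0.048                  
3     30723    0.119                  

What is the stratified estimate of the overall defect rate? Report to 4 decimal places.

Wₕ = Nₕ/N with N = 57910: 0.3627, 0.1068, 0.5305.
p̂_st = 0.3627·0.061 + 0.1068·0.048 + 0.5305·0.119 ≈ 0.090383... → 0.0904.

0.0904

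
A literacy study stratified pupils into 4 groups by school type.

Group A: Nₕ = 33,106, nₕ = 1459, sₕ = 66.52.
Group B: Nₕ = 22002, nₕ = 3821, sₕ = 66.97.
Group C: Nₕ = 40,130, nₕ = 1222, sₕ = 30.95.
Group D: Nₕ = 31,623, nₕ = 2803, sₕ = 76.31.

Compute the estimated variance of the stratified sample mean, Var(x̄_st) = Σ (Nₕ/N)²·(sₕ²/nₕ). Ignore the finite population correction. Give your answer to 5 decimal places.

N = 126861. Term for each stratum: Wₕ²sₕ²/nₕ.
Var(x̄_st) = 0.20654104 + 0.03530625 + 0.07843902 + 0.12908913 = 0.44937544 → 0.44938.

0.44938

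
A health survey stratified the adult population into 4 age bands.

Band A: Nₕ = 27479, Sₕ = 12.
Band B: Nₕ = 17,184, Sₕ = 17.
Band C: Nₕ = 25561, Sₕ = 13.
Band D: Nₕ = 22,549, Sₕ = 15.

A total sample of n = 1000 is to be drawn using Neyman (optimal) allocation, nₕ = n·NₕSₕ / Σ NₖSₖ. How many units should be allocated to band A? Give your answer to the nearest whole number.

Σ NₕSₕ = 27479·12 + 17184·17 + 25561·13 + 22549·15 = 1292404.
Share for A: 329748/1292404 = 0.25514.
n_A = 1000 × 0.25514 = 255.143... → 255.

255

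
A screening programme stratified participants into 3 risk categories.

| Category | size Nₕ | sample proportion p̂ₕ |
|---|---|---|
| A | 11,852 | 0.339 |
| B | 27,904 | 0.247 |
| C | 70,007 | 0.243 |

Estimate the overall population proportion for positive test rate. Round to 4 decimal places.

0.2544

N = 11852 + 27904 + 70007 = 109763.
Overall proportion = Σ (Nₕ/N)·p̂ₕ.
Σ Nₕp̂ₕ = 4017.828 + 6892.288 + 17011.701 = 27921.817.
27921.817 / 109763 = 0.254383... → 0.2544.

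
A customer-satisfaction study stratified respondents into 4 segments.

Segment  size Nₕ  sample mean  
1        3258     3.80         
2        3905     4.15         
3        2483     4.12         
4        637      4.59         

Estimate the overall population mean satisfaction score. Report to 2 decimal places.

N = 3258 + 3905 + 2483 + 637 = 10283.
Overall mean = Σ (Nₕ/N)·x̄ₕ — weight by population share, not a simple average.
Σ Nₕx̄ₕ = 3258·3.80 + 3905·4.15 + 2483·4.12 + 637·4.59 = 12380.4 + 16205.75 + 10229.96 + 2923.83 = 41739.94.
Divide by N: 41739.94 / 10283 = 4.0591... → 4.06.

4.06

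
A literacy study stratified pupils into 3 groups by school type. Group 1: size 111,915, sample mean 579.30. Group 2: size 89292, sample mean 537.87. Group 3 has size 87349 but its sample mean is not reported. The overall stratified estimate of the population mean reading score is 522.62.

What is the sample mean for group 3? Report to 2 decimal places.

N = 111915 + 89292 + 87349 = 288556.
Overall total = μ·N = 522.62·288556 = 150805136.72.
Subtract the known strata: 111915·579.30 + 89292·537.87 = 112859847.54.
Remaining total for group 3: 150805136.72 − 112859847.54 = 37945289.18.
Divide by its size: 37945289.18 / 87349 = 434.4101... → 434.41.

434.41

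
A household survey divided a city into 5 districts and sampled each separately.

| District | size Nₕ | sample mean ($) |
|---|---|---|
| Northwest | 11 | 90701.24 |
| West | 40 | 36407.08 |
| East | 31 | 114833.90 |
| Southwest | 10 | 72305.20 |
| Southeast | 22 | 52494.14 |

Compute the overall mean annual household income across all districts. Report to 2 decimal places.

N = 114; weights Wₕ = Nₕ/N = (0.0965, 0.3509, 0.2719, 0.0877, 0.1930).
x̄_st = Σ Wₕ·x̄ₕ = 0.0965·90701.24 + 0.3509·36407.08 + 0.2719·114833.90 + 0.0877·72305.20 + 0.1930·52494.14 ≈ 69226.0598...
→ 69226.06.

69226.06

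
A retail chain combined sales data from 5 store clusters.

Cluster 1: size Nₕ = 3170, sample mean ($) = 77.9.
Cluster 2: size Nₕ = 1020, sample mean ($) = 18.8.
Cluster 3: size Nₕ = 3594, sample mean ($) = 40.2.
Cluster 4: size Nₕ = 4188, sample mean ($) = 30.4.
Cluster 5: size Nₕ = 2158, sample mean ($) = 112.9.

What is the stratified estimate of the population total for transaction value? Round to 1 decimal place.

Population total = Σ Nₕ·x̄ₕ (each stratum's size times its mean).
3170·77.9 + 1020·18.8 + 3594·40.2 + 4188·30.4 + 2158·112.9 = 246943 + 19176 + 144478.8 + 127315.2 + 243638.2 = 781551.2.

781551.2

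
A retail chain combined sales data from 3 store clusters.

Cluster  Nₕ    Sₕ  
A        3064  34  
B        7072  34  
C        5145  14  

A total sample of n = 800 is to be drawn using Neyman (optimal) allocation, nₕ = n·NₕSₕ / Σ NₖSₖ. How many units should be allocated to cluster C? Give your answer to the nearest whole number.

Σ NₕSₕ = 3064·34 + 7072·34 + 5145·14 = 416654.
Share for C: 72030/416654 = 0.17288.
n_C = 800 × 0.17288 = 138.302... → 138.

138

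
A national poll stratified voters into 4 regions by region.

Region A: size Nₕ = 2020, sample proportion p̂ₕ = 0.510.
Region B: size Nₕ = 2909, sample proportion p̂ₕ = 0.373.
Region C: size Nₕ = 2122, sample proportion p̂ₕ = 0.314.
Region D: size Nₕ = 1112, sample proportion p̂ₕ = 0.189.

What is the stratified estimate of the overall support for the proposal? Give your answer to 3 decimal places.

0.366

Wₕ = Nₕ/N with N = 8163: 0.2475, 0.3564, 0.2600, 0.1362.
p̂_st = 0.2475·0.510 + 0.3564·0.373 + 0.2600·0.314 + 0.1362·0.189 ≈ 0.36650... → 0.366.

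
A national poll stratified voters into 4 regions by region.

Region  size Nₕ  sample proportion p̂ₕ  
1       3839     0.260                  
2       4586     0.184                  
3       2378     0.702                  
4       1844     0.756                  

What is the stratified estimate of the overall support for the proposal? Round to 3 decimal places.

0.388

N = 3839 + 4586 + 2378 + 1844 = 12647.
Overall proportion = Σ (Nₕ/N)·p̂ₕ.
Σ Nₕp̂ₕ = 998.14 + 843.824 + 1669.356 + 1394.064 = 4905.384.
4905.384 / 12647 = 0.38787... → 0.388.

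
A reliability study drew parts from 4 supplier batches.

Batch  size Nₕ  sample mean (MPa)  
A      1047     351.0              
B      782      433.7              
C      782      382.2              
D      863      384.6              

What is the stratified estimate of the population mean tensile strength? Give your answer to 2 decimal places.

384.99

x̄_st = (Σ Nₕx̄ₕ) / (Σ Nₕ) = (1047·351.0 + 782·433.7 + 782·382.2 + 863·384.6) / 3474
= 1337440.6 / 3474 = 384.9858... → 384.99.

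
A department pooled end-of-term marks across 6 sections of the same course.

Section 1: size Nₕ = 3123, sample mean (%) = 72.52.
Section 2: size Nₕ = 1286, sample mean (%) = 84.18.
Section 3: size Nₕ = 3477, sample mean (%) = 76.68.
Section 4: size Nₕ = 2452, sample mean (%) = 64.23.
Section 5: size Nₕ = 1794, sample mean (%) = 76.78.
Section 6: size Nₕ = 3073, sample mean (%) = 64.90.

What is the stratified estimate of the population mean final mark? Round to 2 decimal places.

72.08

x̄_st = (Σ Nₕx̄ₕ) / (Σ Nₕ) = (3123·72.52 + 1286·84.18 + 3477·76.68 + 2452·64.23 + 1794·76.78 + 3073·64.90) / 15205
= 1096024.78 / 15205 = 72.0832... → 72.08.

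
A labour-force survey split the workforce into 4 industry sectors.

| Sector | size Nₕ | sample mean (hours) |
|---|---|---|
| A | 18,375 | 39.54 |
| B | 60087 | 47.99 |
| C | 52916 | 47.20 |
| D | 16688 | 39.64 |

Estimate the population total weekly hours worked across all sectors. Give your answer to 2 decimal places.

Population total = Σ Nₕ·x̄ₕ (each stratum's size times its mean).
18375·39.54 + 60087·47.99 + 52916·47.20 + 16688·39.64 = 726547.5 + 2883575.13 + 2497635.2 + 661512.32 = 6769270.15.

6769270.15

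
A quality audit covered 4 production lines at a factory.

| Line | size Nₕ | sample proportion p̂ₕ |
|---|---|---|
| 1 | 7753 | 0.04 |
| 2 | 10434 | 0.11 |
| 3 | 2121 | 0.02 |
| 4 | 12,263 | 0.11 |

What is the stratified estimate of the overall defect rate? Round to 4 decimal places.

0.0875

N = 7753 + 10434 + 2121 + 12263 = 32571.
Overall proportion = Σ (Nₕ/N)·p̂ₕ.
Σ Nₕp̂ₕ = 310.12 + 1147.74 + 42.42 + 1348.93 = 2849.21.
2849.21 / 32571 = 0.087477... → 0.0875.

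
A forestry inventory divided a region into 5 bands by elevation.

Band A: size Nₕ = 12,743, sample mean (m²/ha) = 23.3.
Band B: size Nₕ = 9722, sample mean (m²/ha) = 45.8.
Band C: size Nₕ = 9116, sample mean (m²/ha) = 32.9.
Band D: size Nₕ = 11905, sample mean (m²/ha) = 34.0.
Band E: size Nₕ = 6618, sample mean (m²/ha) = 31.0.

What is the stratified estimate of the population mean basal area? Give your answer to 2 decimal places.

32.97

N = 50104; weights Wₕ = Nₕ/N = (0.2543, 0.1940, 0.1819, 0.2376, 0.1321).
x̄_st = Σ Wₕ·x̄ₕ = 0.2543·23.3 + 0.1940·45.8 + 0.1819·32.9 + 0.2376·34.0 + 0.1321·31.0 ≈ 32.9719...
→ 32.97.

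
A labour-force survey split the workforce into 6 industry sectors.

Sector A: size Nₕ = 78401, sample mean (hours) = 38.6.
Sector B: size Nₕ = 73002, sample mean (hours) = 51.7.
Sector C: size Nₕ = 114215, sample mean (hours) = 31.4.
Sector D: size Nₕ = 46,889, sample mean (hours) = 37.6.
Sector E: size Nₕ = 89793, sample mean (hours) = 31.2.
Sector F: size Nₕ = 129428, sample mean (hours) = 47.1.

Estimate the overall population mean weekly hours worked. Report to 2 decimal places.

39.58

x̄_st = (Σ Nₕx̄ₕ) / (Σ Nₕ) = (78401·38.6 + 73002·51.7 + 114215·31.4 + 46889·37.6 + 89793·31.2 + 129428·47.1) / 531728
= 21047459.8 / 531728 = 39.5831... → 39.58.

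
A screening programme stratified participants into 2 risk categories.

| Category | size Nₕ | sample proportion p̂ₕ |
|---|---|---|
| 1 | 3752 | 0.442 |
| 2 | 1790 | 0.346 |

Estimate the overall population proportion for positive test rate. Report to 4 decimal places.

N = 3752 + 1790 = 5542.
Overall proportion = Σ (Nₕ/N)·p̂ₕ.
Σ Nₕp̂ₕ = 1658.384 + 619.34 = 2277.724.
2277.724 / 5542 = 0.410993... → 0.4110.

0.4110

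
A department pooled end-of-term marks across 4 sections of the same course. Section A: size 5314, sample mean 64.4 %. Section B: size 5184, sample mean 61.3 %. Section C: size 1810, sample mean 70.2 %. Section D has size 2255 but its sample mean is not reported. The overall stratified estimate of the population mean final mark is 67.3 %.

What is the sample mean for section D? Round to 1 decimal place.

85.6

N = 5314 + 5184 + 1810 + 2255 = 14563.
Overall total = μ·N = 67.3·14563 = 980089.9.
Subtract the known strata: 5314·64.4 + 5184·61.3 + 1810·70.2 = 787062.8.
Remaining total for section D: 980089.9 − 787062.8 = 193027.1.
Divide by its size: 193027.1 / 2255 = 85.600... → 85.6.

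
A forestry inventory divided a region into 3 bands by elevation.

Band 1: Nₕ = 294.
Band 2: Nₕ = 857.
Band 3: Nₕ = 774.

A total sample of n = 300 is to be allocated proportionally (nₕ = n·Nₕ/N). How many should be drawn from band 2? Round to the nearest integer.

N = 294 + 857 + 774 = 1925.
n_2 = 300·857/1925 = 133.558... → 134.

134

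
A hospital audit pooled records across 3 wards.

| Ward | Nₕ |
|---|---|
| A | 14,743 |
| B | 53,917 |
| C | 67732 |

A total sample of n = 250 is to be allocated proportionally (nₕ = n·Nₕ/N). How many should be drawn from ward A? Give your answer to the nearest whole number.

N = 14743 + 53917 + 67732 = 136392.
n_A = 250·14743/136392 = 27.023... → 27.

27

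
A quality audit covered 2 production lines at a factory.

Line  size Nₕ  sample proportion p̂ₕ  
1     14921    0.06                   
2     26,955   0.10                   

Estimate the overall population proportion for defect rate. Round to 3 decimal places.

0.086

N = 14921 + 26955 = 41876.
Overall proportion = Σ (Nₕ/N)·p̂ₕ.
Σ Nₕp̂ₕ = 895.26 + 2695.5 = 3590.76.
3590.76 / 41876 = 0.08575... → 0.086.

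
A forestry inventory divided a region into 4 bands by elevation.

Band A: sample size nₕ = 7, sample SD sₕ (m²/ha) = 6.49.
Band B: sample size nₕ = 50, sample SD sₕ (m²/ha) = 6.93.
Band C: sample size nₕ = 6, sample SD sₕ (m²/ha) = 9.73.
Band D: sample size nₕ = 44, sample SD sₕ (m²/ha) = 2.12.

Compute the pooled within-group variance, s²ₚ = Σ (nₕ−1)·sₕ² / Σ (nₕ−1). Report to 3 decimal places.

31.772

Degrees of freedom: 6 + 49 + 5 + 43 = 103.
Σ(nₕ−1)sₕ² = 6·42.1201 + 49·48.0249 + 5·94.6729 + 43·4.4944 = 3272.5644.
s²ₚ = 3272.5644 / 103 = 31.77247... → 31.772.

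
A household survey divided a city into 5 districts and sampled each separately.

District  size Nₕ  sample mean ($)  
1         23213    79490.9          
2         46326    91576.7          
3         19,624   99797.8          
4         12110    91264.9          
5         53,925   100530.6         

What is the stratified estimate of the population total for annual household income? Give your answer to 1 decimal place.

1: 23213·79490.9 = 1845222261.7
2: 46326·91576.7 = 4242382204.2
3: 19624·99797.8 = 1958432027.2
4: 12110·91264.9 = 1105217939
5: 53925·100530.6 = 5421112605
τ̂ = Σ Nₕx̄ₕ = 14572367037.1.

14572367037.1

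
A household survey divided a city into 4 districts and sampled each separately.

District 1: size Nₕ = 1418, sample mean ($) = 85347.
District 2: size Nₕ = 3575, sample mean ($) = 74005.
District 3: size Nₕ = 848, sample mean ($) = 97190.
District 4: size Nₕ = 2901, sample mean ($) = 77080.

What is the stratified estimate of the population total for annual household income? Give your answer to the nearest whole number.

1: 1418·85347 = 121022046
2: 3575·74005 = 264567875
3: 848·97190 = 82417120
4: 2901·77080 = 223609080
τ̂ = Σ Nₕx̄ₕ = 691616121.

691616121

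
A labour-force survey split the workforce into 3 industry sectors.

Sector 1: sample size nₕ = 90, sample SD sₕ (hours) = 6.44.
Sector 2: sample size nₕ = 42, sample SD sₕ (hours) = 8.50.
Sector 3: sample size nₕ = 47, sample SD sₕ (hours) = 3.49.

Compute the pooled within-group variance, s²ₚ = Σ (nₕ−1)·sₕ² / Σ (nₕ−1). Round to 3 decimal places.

Degrees of freedom: 89 + 41 + 46 = 176.
Σ(nₕ−1)sₕ² = 89·41.4736 + 41·72.25 + 46·12.1801 = 7213.685.
s²ₚ = 7213.685 / 176 = 40.98685... → 40.987.

40.987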